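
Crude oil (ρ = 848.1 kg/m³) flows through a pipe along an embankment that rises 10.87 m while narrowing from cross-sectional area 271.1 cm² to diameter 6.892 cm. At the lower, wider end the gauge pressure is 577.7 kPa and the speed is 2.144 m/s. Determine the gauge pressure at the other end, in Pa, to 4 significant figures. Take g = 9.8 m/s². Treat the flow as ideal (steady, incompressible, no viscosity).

Mass conservation (A₁v₁ = A₂v₂) gives v₂ = 2.144 × 271.1/37.31 = 15.58 m/s.
Energy conservation along the streamline gives P₂ = P₁ − ½ρ(v₂² − v₁²) − ρg(h₂ − h₁).
P₂ = 577700 + ½·848.1·(2.144² − 15.58²) − 848.1·9.8·(+10.87) = 577700 + (-101000) − (90340) = 386400 Pa.

P₂ ≈ 386400 Pa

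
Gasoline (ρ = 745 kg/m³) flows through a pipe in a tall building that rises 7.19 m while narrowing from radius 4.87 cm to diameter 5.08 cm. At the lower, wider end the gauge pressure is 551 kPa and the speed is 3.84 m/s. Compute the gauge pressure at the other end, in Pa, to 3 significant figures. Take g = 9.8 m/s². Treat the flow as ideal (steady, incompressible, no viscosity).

P₂ ≈ 430000 Pa

Mass conservation (A₁v₁ = A₂v₂) gives v₂ = 3.84 × 74.5/20.3 = 14.1 m/s.
Energy conservation along the streamline gives P₂ = P₁ − ½ρ(v₂² − v₁²) − ρg(h₂ − h₁).
P₂ = 551000 + ½·745·(3.84² − 14.1²) − 745·9.8·(+7.19) = 551000 + (-68700) − (52500) = 430000 Pa.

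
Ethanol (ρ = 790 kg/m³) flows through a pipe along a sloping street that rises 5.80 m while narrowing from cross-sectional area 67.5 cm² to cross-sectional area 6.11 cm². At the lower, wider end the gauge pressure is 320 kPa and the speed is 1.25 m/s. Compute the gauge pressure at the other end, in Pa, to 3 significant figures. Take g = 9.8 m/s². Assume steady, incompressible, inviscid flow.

P₂ ≈ 200000 Pa

The volume flow rate is constant, so v₂ = (A₁/A₂)v₁ = (67.5/6.11)·1.25 = 13.8 m/s.
Applying Bernoulli between the two ends and solving for P₂: P₂ = P₁ + ½ρ(v₁² − v₂²) − ρgΔh.
P₂ = 320000 + ½·790·(1.25² − 13.8²) − 790·9.8·(+5.80) = 320000 + (-74700) − (44900) = 200000 Pa.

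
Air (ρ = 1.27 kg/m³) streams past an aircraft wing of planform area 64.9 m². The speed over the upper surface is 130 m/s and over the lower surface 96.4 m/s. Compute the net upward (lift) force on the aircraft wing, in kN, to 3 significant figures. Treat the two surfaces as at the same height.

F = 313 kN

With equal heights on the two surfaces, Bernoulli gives P_lower − P_upper = ½ρ(v_upper² − v_lower²).
ΔP = ½·1.27·(130² − 96.4²) = 4830 Pa.
Lift = ΔP · A = 4830 × 64.9 = 313000 N.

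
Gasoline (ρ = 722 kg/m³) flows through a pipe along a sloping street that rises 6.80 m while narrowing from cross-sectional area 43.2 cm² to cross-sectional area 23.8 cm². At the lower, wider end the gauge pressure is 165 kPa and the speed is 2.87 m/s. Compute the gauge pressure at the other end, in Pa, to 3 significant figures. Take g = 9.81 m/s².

P₂ = 110000 Pa

By continuity, v₂ = v₁·A₁/A₂ = 2.87·(43.2/23.8) = 5.21 m/s.
Energy conservation along the streamline gives P₂ = P₁ − ½ρ(v₂² − v₁²) − ρg(h₂ − h₁).
P₂ = 165000 + ½·722·(2.87² − 5.21²) − 722·9.81·(+6.80) = 165000 + (-6820) − (48200) = 110000 Pa.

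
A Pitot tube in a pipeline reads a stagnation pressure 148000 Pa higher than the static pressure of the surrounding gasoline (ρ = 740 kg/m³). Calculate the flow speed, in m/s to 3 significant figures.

Bernoulli between the free stream and the stagnation point: ½ρv² = P_stag − P_static.
v = √(2ΔP/ρ) = √(2·148000/740) = 20.0 m/s.

v ≈ 20.0 m/s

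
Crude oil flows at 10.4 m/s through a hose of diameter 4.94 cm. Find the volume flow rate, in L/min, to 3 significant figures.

Q = 1200 L/min

Q = A·v = 0.00192 m² × 10.4 m/s = 0.0199 m³/s.
Converting: 0.0199 m³/s × 60000 = 1200 L/min.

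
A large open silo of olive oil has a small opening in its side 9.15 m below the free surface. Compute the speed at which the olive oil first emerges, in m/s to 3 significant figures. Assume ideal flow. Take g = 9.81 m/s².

The surface is effectively still and both ends are open, so ½v² = gh and v = √(2·9.81·9.15) = 13.4 m/s.

v ≈ 13.4 m/s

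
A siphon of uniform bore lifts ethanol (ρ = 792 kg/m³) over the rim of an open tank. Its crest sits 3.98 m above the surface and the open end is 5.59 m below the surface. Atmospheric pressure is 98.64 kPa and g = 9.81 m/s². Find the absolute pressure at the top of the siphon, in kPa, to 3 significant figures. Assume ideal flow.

Bernoulli surface→outlet gives ½v² = g·h_out, so v = √(2·9.81·5.59) = 10.5 m/s.
The bore is uniform, so the speed at the crest is the same v. Bernoulli surface→crest: P_atm = P_top + ½ρv² + ρg·h_top.
P_top = 98640 − ½·792·10.5² − 792·9.81·3.98 = 24300 Pa.

P_top = 24.3 kPa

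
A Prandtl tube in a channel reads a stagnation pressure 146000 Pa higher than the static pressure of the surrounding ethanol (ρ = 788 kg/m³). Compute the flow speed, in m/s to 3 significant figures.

19.2 m/s

The dynamic pressure equals the rise in static pressure at the stagnation point: ΔP = ½ρv².
v = √(2ΔP/ρ) = √(2·146000/788) = 19.2 m/s.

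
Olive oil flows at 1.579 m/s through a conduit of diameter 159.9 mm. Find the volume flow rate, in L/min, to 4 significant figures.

1902 L/min

Q = A·v = 0.02008 m² × 1.579 m/s = 0.03171 m³/s.
Converting: 0.03171 m³/s × 60000 = 1902 L/min.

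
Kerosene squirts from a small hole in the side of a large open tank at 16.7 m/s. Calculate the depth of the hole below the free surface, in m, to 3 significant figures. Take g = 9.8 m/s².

h = 14.2 m

Torricelli: v = √(2gh), so h = v²/(2g).
h = 16.7²/(2·9.8) = 279/19.60 = 14.2 m.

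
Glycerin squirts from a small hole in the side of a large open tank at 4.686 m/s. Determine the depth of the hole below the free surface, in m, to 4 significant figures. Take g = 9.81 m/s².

For a small hole in a large open tank, ½v² = gh, giving h = v²/(2g).
h = 4.686²/(2·9.81) = 21.96/19.62 = 1.119 m.

1.119 m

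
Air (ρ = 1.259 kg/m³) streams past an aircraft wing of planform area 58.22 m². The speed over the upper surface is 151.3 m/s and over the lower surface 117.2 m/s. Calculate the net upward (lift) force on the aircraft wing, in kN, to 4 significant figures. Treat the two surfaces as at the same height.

With equal heights on the two surfaces, Bernoulli gives P_lower − P_upper = ½ρ(v_upper² − v_lower²).
ΔP = ½·1.259·(151.3² − 117.2²) = 5764 Pa.
Lift = ΔP · A = 5764 × 58.22 = 335600 N.

F = 335.6 kN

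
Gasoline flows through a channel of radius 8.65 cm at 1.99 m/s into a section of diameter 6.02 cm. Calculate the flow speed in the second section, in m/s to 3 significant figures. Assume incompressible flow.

16.4 m/s

The volume flow rate is constant, so v₂ = (A₁/A₂)v₁ = (235/28.5)·1.99 = 16.4 m/s.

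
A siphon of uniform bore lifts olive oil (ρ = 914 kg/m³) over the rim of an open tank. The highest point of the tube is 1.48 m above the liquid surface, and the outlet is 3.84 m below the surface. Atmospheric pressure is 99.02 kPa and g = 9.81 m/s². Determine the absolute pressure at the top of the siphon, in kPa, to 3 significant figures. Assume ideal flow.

From the surface to the outlet (both open to atmosphere, surface at rest): v = √(2g·h_out) = √(2·9.81·3.84) = 8.68 m/s.
The bore is uniform, so the speed at the crest is the same v. Bernoulli surface→crest: P_atm = P_top + ½ρv² + ρg·h_top.
P_top = 99020 − ½·914·8.68² − 914·9.81·1.48 = 51300 Pa.

51.3 kPa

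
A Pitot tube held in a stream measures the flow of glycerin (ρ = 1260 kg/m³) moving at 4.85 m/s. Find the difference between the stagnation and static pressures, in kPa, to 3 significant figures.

Bernoulli between the free stream and the stagnation point: ½ρv² = P_stag − P_static.
ΔP = ½·1260·4.85² = 14800 Pa.

14.8 kPa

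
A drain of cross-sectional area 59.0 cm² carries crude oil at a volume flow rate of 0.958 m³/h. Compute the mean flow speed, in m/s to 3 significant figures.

v ≈ 0.0451 m/s

Q = 0.958 m³/h = 0.000266 m³/s.
v = Q/A = 0.000266 / 0.00590 = 0.0451 m/s.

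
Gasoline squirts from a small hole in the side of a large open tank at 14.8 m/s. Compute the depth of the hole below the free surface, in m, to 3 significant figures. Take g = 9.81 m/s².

h ≈ 11.2 m

Torricelli: v = √(2gh), so h = v²/(2g).
h = 14.8²/(2·9.81) = 219/19.62 = 11.2 m.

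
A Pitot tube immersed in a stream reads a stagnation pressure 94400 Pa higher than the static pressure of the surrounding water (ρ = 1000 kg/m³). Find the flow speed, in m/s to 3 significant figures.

v ≈ 13.7 m/s

At the stagnation point the flow is brought to rest, so Bernoulli gives P_stag − P_static = ½ρv².
v = √(2ΔP/ρ) = √(2·94400/1000) = 13.7 m/s.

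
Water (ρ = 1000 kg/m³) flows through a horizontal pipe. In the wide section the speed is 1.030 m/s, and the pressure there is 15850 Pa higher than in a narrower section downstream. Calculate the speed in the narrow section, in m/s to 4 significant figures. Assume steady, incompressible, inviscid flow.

v₂ = 5.724 m/s

Horizontal Bernoulli: P₁ + ½ρv₁² = P₂ + ½ρv₂², so v₂² = v₁² + 2(P₁ − P₂)/ρ.
v₂ = √(1.030² + 2·15850/1000) = √(1.061 + 31.70) = 5.724 m/s.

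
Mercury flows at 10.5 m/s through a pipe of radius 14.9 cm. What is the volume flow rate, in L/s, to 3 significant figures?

Q = 732 L/s

Q = A·v = 0.0697 m² × 10.5 m/s = 0.732 m³/s.
Converting: 0.732 m³/s × 1000 = 732 L/s.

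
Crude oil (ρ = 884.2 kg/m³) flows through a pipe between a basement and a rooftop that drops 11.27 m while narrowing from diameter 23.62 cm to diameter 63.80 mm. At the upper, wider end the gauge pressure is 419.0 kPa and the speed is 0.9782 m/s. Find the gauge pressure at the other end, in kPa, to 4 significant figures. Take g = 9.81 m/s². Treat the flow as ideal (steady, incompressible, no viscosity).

Continuity gives A₁v₁ = A₂v₂, so v₂ = (438.2 cm²)/(31.97 cm²) × 0.9782 m/s = 13.41 m/s.
Bernoulli: P₁ + ½ρv₁² + ρg h₁ = P₂ + ½ρv₂² + ρg h₂, so P₂ = P₁ + ½ρ(v₁² − v₂²) − ρg(h₂ − h₁).
P₂ = 419000 + ½·884.2·(0.9782² − 13.41²) − 884.2·9.81·(−11.27) = 419000 + (-79050) − (-97760) = 437700 Pa.

P₂ = 437.7 kPa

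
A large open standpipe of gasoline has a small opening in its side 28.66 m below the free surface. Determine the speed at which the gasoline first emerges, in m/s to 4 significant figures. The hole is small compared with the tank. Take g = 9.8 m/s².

v ≈ 23.70 m/s

With the surface at rest and both surface and jet at atmospheric pressure, Bernoulli gives ρg h = ½ρv², so v = √(2gh) = √(2·9.8·28.66) = 23.70 m/s.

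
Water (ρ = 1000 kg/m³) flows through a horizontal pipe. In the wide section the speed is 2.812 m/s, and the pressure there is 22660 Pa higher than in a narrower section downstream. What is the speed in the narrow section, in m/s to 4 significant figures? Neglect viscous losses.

7.296 m/s

Along the level pipe P + ½ρv² is conserved, hence v₂² = v₁² + 2(P₁ − P₂)/ρ.
v₂ = √(2.812² + 2·22660/1000) = √(7.907 + 45.32) = 7.296 m/s.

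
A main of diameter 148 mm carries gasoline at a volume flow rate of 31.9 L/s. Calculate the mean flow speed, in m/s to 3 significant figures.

v ≈ 1.85 m/s

Q = 31.9 L/s = 0.0319 m³/s.
v = Q/A = 0.0319 / 0.0172 = 1.85 m/s.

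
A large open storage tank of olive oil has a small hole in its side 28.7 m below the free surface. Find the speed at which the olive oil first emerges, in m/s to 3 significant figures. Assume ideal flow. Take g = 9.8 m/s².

Bernoulli from surface to hole (P equal, v_surface ≈ 0): v = √(2gh) = √(2×9.8×28.7) = 23.7 m/s.

23.7 m/s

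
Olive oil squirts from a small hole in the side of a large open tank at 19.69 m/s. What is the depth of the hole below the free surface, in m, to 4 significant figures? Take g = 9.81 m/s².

h = 19.76 m

For a small hole in a large open tank, ½v² = gh, giving h = v²/(2g).
h = 19.69²/(2·9.81) = 387.7/19.62 = 19.76 m.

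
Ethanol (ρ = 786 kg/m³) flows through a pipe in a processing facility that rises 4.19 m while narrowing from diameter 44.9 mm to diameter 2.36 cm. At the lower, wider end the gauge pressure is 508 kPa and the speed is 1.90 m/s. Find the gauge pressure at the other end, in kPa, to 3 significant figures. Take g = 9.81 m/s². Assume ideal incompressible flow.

Continuity gives A₁v₁ = A₂v₂, so v₂ = (15.8 cm²)/(4.37 cm²) × 1.90 m/s = 6.88 m/s.
Bernoulli: P₁ + ½ρv₁² + ρg h₁ = P₂ + ½ρv₂² + ρg h₂, so P₂ = P₁ + ½ρ(v₁² − v₂²) − ρg(h₂ − h₁).
P₂ = 508000 + ½·786·(1.90² − 6.88²) − 786·9.81·(+4.19) = 508000 + (-17200) − (32300) = 459000 Pa.

P₂ ≈ 459 kPa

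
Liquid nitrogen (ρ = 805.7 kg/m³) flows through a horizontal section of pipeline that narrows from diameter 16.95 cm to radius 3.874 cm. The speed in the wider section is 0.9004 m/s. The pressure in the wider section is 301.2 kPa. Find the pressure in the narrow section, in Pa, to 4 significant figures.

P₂ ≈ 294000 Pa

The volume flow rate is constant, so v₂ = (A₁/A₂)v₁ = (225.6/47.15)·0.9004 = 4.309 m/s.
With no height change, Bernoulli's equation is P₁ + ½ρv₁² = P₂ + ½ρv₂².
P₂ = P₁ − ½ρ(v₂² − v₁²) = 301200 − ½·805.7·(4.309² − 0.9004²) = 301200 − 7154 = 294000 Pa.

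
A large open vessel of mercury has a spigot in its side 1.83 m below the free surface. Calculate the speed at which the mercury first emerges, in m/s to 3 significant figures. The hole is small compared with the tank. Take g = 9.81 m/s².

v ≈ 5.99 m/s

With the surface at rest and both surface and jet at atmospheric pressure, Bernoulli gives ρg h = ½ρv², so v = √(2gh) = √(2·9.81·1.83) = 5.99 m/s.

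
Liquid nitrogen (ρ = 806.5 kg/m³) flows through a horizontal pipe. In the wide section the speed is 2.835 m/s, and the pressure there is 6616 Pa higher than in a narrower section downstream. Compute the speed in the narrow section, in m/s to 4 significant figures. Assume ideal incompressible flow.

Along the level pipe P + ½ρv² is conserved, hence v₂² = v₁² + 2(P₁ − P₂)/ρ.
v₂ = √(2.835² + 2·6616/806.5) = √(8.037 + 16.41) = 4.944 m/s.

v₂ ≈ 4.944 m/s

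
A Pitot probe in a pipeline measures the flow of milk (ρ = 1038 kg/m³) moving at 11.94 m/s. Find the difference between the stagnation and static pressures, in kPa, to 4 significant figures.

ΔP ≈ 73.99 kPa

At the stagnation point the flow is brought to rest, so Bernoulli gives P_stag − P_static = ½ρv².
ΔP = ½·1038·11.94² = 73990 Pa.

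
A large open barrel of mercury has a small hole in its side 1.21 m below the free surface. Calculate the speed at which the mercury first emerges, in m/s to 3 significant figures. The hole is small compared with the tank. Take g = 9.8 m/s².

v ≈ 4.87 m/s

The surface is effectively still and both ends are open, so ½v² = gh and v = √(2·9.8·1.21) = 4.87 m/s.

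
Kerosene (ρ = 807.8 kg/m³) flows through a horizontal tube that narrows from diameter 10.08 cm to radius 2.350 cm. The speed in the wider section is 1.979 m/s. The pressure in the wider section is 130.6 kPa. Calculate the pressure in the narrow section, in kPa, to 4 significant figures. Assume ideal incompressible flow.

Continuity gives A₁v₁ = A₂v₂, so v₂ = (79.80 cm²)/(17.35 cm²) × 1.979 m/s = 9.103 m/s.
Bernoulli (h₁ = h₂): P₁ − P₂ = ½ρ(v₂² − v₁²).
P₂ = P₁ − ½ρ(v₂² − v₁²) = 130600 − ½·807.8·(9.103² − 1.979²) = 130600 − 31890 = 98710 Pa.

P₂ ≈ 98.71 kPa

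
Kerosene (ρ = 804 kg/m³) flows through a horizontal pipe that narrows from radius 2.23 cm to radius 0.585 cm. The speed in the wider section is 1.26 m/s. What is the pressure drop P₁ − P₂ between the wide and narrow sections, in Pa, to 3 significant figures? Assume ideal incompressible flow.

By continuity, v₂ = v₁·A₁/A₂ = 1.26·(15.6/1.08) = 18.3 m/s.
Along the horizontal streamline, P + ½ρv² is constant.
P₁ − P₂ = ½·804·(18.3² − 1.26²) = ½·804·334 = 134000 Pa.

134000 Pa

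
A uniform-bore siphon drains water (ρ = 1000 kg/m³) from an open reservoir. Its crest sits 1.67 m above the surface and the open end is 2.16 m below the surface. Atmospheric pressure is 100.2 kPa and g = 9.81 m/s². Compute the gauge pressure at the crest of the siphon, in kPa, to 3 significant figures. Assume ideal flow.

P_gauge ≈ -37.6 kPa

Bernoulli surface→outlet gives ½v² = g·h_out, so v = √(2·9.81·2.16) = 6.51 m/s.
With constant cross-section the crest speed equals v; applying Bernoulli from the surface up to the crest, P_top = P_atm − ½ρv² − ρg·h_top.
P_top = 100200 − ½·1000·6.51² − 1000·9.81·1.67 = 62600 Pa. So P_gauge = P_top − P_atm = -37600 Pa.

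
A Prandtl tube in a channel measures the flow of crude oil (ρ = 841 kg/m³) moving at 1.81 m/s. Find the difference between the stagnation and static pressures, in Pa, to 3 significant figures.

ΔP ≈ 1380 Pa

The dynamic pressure equals the rise in static pressure at the stagnation point: ΔP = ½ρv².
ΔP = ½·841·1.81² = 1380 Pa.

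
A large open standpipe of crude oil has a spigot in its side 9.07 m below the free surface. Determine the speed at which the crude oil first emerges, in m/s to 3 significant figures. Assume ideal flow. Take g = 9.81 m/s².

With the surface at rest and both surface and jet at atmospheric pressure, Bernoulli gives ρg h = ½ρv², so v = √(2gh) = √(2·9.81·9.07) = 13.3 m/s.

v ≈ 13.3 m/s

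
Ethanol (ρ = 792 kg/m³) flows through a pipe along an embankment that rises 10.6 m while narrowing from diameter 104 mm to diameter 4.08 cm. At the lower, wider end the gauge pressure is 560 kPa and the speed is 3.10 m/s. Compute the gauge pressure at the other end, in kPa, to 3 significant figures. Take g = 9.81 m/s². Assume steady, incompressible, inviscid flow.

Continuity gives A₁v₁ = A₂v₂, so v₂ = (84.9 cm²)/(13.1 cm²) × 3.10 m/s = 20.1 m/s.
Bernoulli: P₁ + ½ρv₁² + ρg h₁ = P₂ + ½ρv₂² + ρg h₂, so P₂ = P₁ + ½ρ(v₁² − v₂²) − ρg(h₂ − h₁).
P₂ = 560000 + ½·792·(3.10² − 20.1²) − 792·9.81·(+10.6) = 560000 + (-157000) − (82400) = 321000 Pa.

321 kPa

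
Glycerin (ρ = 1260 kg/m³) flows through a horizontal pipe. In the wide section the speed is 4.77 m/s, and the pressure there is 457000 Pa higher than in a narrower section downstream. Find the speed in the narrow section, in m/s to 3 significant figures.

Along the level pipe P + ½ρv² is conserved, hence v₂² = v₁² + 2(P₁ − P₂)/ρ.
v₂ = √(4.77² + 2·457000/1260) = √(22.8 + 725) = 27.4 m/s.

v₂ = 27.4 m/s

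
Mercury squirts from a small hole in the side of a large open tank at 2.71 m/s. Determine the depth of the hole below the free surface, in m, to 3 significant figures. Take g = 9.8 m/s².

Inverting v = √(2gh) gives h = v² / 2g.
h = 2.71²/(2·9.8) = 7.34/19.60 = 0.375 m.

h = 0.375 m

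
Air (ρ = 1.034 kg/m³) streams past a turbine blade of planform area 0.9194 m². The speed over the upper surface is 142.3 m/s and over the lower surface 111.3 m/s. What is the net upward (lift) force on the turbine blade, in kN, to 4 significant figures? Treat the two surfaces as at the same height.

3.737 kN

The faster flow above has the lower pressure; Bernoulli (same height) gives ΔP = ½ρ(v_up² − v_low²).
ΔP = ½·1.034·(142.3² − 111.3²) = 4064 Pa.
Lift = ΔP · A = 4064 × 0.9194 = 3737 N.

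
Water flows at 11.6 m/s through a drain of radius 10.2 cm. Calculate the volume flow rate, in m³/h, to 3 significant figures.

Q ≈ 1360 m³/h

Q = A·v = 0.0327 m² × 11.6 m/s = 0.379 m³/s.
Converting: 0.379 m³/s × 3600 = 1360 m³/h.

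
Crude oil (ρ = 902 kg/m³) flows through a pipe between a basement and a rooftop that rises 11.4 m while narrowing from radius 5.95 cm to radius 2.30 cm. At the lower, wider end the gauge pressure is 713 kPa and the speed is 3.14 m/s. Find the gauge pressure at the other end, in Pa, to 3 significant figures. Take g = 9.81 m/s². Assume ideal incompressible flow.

P₂ ≈ 417000 Pa

The volume flow rate is constant, so v₂ = (A₁/A₂)v₁ = (111/16.6)·3.14 = 21.0 m/s.
Applying Bernoulli between the two ends and solving for P₂: P₂ = P₁ + ½ρ(v₁² − v₂²) − ρgΔh.
P₂ = 713000 + ½·902·(3.14² − 21.0²) − 902·9.81·(+11.4) = 713000 + (-195000) − (101000) = 417000 Pa.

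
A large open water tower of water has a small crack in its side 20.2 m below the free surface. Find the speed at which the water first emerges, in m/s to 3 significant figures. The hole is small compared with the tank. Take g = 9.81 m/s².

v = 19.9 m/s

With the surface at rest and both surface and jet at atmospheric pressure, Bernoulli gives ρg h = ½ρv², so v = √(2gh) = √(2·9.81·20.2) = 19.9 m/s.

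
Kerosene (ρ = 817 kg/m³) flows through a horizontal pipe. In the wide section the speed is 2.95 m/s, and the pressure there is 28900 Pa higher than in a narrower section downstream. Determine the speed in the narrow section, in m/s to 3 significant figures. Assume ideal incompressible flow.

Horizontal Bernoulli: P₁ + ½ρv₁² = P₂ + ½ρv₂², so v₂² = v₁² + 2(P₁ − P₂)/ρ.
v₂ = √(2.95² + 2·28900/817) = √(8.70 + 70.7) = 8.91 m/s.

8.91 m/s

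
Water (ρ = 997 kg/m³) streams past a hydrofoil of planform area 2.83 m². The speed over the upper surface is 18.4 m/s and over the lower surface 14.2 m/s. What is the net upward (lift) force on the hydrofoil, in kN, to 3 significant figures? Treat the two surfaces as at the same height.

From P + ½ρv² = const at equal height, P_low − P_up = ½ρ(v_up² − v_low²).
ΔP = ½·997·(18.4² − 14.2²) = 68300 Pa.
Lift = ΔP · A = 68300 × 2.83 = 193000 N.

F ≈ 193 kN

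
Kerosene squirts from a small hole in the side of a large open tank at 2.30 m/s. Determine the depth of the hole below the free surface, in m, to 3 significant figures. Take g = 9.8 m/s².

Inverting v = √(2gh) gives h = v² / 2g.
h = 2.30²/(2·9.8) = 5.29/19.60 = 0.270 m.

h ≈ 0.270 m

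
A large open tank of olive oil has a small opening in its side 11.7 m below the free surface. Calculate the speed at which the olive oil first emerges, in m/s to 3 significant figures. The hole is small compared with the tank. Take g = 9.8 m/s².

Torricelli's result v = √(2gh) gives v = √(2·9.8·11.7) = 15.1 m/s.

v ≈ 15.1 m/s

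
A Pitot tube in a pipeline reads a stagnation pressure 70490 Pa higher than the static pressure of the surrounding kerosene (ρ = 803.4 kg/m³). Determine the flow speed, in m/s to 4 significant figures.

Bernoulli between the free stream and the stagnation point: ½ρv² = P_stag − P_static.
v = √(2ΔP/ρ) = √(2·70490/803.4) = 13.25 m/s.

13.25 m/s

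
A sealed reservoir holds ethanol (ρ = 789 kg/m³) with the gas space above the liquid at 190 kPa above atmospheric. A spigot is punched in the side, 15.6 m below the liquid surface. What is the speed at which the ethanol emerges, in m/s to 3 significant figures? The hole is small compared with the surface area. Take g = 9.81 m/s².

v = 28.1 m/s

Take point 1 at the surface (v₁ ≈ 0) and point 2 at the hole (at atmospheric pressure). Bernoulli: P₁ + ρg h = P_atm + ½ρv₂².
With P₁ − P_atm = 190000 Pa, v₂ = √(2gh + 2ΔP/ρ) = √(2·9.81·15.6 + 2·190000/789) = 28.1 m/s.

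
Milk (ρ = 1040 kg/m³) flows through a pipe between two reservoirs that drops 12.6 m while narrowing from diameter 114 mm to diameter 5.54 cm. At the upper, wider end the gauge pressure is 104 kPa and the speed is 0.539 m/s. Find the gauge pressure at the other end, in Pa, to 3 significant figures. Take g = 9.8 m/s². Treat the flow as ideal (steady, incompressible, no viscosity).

P₂ ≈ 230000 Pa

By continuity, v₂ = v₁·A₁/A₂ = 0.539·(102/24.1) = 2.28 m/s.
Bernoulli: P₁ + ½ρv₁² + ρg h₁ = P₂ + ½ρv₂² + ρg h₂, so P₂ = P₁ + ½ρ(v₁² − v₂²) − ρg(h₂ − h₁).
P₂ = 104000 + ½·1040·(0.539² − 2.28²) − 1040·9.8·(−12.6) = 104000 + (-2560) − (-128000) = 230000 Pa.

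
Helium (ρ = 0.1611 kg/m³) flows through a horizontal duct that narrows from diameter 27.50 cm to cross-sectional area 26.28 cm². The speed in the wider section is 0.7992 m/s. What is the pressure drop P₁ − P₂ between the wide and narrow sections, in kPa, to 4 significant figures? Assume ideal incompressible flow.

ΔP = 0.02623 kPa

The volume flow rate is constant, so v₂ = (A₁/A₂)v₁ = (594.0/26.28)·0.7992 = 18.06 m/s.
Bernoulli (h₁ = h₂): P₁ − P₂ = ½ρ(v₂² − v₁²).
P₁ − P₂ = ½·0.1611·(18.06² − 0.7992²) = ½·0.1611·325.6 = 26.23 Pa.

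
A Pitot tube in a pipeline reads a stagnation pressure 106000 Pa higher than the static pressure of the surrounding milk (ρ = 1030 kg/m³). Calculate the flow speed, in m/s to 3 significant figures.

At the stagnation point the flow is brought to rest, so Bernoulli gives P_stag − P_static = ½ρv².
v = √(2ΔP/ρ) = √(2·106000/1030) = 14.3 m/s.

14.3 m/s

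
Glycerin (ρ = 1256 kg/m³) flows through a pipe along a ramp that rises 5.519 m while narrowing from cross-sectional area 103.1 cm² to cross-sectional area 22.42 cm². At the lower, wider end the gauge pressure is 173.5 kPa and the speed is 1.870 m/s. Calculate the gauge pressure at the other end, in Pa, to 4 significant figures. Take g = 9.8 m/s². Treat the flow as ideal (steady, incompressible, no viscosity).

Continuity gives A₁v₁ = A₂v₂, so v₂ = (103.1 cm²)/(22.42 cm²) × 1.870 m/s = 8.599 m/s.
Bernoulli: P₁ + ½ρv₁² + ρg h₁ = P₂ + ½ρv₂² + ρg h₂, so P₂ = P₁ + ½ρ(v₁² − v₂²) − ρg(h₂ − h₁).
P₂ = 173500 + ½·1256·(1.870² − 8.599²) − 1256·9.8·(+5.519) = 173500 + (-44240) − (67930) = 61320 Pa.

P₂ = 61320 Pa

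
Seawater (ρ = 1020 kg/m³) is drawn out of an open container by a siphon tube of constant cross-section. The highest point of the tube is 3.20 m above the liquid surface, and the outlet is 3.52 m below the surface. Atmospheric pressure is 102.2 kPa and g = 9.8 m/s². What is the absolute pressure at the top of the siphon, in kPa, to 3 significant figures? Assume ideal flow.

P_top ≈ 35.0 kPa

From the surface to the outlet (both open to atmosphere, surface at rest): v = √(2g·h_out) = √(2·9.8·3.52) = 8.31 m/s.
Continuity keeps v the same throughout the tube; from surface to crest, P_atm + 0 = P_top + ½ρv² + ρg·h_top.
P_top = 102200 − ½·1020·8.31² − 1020·9.8·3.20 = 35000 Pa.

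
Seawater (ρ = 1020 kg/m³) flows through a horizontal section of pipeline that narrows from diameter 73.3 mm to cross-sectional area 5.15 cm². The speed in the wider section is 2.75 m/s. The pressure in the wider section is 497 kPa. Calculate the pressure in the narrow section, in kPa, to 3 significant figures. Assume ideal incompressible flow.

By continuity, v₂ = v₁·A₁/A₂ = 2.75·(42.2/5.15) = 22.5 m/s.
Along the horizontal streamline, P + ½ρv² is constant.
P₂ = P₁ − ½ρ(v₂² − v₁²) = 497000 − ½·1020·(22.5² − 2.75²) = 497000 − 255000 = 242000 Pa.

P₂ ≈ 242 kPa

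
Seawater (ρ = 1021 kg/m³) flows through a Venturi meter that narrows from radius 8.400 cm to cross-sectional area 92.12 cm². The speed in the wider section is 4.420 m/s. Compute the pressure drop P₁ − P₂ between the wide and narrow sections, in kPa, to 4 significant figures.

Continuity gives A₁v₁ = A₂v₂, so v₂ = (221.7 cm²)/(92.12 cm²) × 4.420 m/s = 10.64 m/s.
Along the horizontal streamline, P + ½ρv² is constant.
P₁ − P₂ = ½·1021·(10.64² − 4.420²) = ½·1021·93.59 = 47780 Pa.

ΔP ≈ 47.78 kPa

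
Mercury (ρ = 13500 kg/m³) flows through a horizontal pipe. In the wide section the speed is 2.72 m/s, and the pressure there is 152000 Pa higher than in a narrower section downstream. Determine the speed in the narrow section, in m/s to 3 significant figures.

Horizontal Bernoulli: P₁ + ½ρv₁² = P₂ + ½ρv₂², so v₂² = v₁² + 2(P₁ − P₂)/ρ.
v₂ = √(2.72² + 2·152000/13500) = √(7.40 + 22.5) = 5.47 m/s.

5.47 m/s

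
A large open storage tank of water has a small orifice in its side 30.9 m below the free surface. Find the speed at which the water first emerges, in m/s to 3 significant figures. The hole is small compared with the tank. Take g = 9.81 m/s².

The surface is effectively still and both ends are open, so ½v² = gh and v = √(2·9.81·30.9) = 24.6 m/s.

v ≈ 24.6 m/s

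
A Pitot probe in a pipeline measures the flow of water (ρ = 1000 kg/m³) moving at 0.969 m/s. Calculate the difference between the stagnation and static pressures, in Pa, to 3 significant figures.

Bernoulli between the free stream and the stagnation point: ½ρv² = P_stag − P_static.
ΔP = ½·1000·0.969² = 469 Pa.

ΔP = 469 Pa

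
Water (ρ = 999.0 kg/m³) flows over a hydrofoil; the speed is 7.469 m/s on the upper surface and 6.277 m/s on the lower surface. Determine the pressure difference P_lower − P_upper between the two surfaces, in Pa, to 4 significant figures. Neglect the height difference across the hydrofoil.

With negligible Δh, P + ½ρv² is constant, so P_low − P_up = ½ρ(v_up² − v_low²).
ΔP = ½·999.0·(7.469² − 6.277²) = 8184 Pa.

ΔP = 8184 Pa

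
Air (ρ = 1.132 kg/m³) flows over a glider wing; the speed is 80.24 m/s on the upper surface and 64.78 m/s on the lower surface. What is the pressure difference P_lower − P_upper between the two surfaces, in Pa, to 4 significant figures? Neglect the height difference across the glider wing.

With negligible Δh, P + ½ρv² is constant, so P_low − P_up = ½ρ(v_up² − v_low²).
ΔP = ½·1.132·(80.24² − 64.78²) = 1269 Pa.

1269 Pa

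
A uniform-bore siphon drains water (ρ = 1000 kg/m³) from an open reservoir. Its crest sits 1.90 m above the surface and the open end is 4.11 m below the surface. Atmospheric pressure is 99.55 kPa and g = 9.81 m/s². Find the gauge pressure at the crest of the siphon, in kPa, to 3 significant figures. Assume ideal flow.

P_gauge ≈ -59.0 kPa

The outlet speed comes from Torricelli: v = √(2g·4.11) = 8.98 m/s.
The bore is uniform, so the speed at the crest is the same v. Bernoulli surface→crest: P_atm = P_top + ½ρv² + ρg·h_top.
P_top = 99550 − ½·1000·8.98² − 1000·9.81·1.90 = 40600 Pa. So P_gauge = P_top − P_atm = -59000 Pa.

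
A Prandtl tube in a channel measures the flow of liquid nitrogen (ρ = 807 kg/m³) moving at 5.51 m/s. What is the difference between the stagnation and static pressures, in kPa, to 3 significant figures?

Bernoulli between the free stream and the stagnation point: ½ρv² = P_stag − P_static.
ΔP = ½·807·5.51² = 12300 Pa.

ΔP ≈ 12.3 kPa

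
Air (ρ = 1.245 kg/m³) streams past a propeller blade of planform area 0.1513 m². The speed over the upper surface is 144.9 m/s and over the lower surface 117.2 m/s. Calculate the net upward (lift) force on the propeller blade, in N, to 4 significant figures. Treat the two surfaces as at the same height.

The faster flow above has the lower pressure; Bernoulli (same height) gives ΔP = ½ρ(v_up² − v_low²).
ΔP = ½·1.245·(144.9² − 117.2²) = 4519 Pa.
Lift = ΔP · A = 4519 × 0.1513 = 683.8 N.

F = 683.8 N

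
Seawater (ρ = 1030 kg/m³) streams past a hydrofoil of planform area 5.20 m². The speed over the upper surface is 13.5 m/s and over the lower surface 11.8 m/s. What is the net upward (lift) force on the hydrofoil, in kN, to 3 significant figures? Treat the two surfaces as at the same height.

115 kN

From P + ½ρv² = const at equal height, P_low − P_up = ½ρ(v_up² − v_low²).
ΔP = ½·1030·(13.5² − 11.8²) = 22200 Pa.
Lift = ΔP · A = 22200 × 5.20 = 115000 N.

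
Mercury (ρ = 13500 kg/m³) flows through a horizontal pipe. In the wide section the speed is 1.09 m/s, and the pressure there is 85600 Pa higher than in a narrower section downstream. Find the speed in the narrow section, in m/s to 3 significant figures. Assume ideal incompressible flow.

Along the level pipe P + ½ρv² is conserved, hence v₂² = v₁² + 2(P₁ − P₂)/ρ.
v₂ = √(1.09² + 2·85600/13500) = √(1.19 + 12.7) = 3.72 m/s.

v₂ ≈ 3.72 m/s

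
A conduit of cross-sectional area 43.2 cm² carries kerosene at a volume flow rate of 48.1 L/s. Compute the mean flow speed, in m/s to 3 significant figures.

Q = 48.1 L/s = 0.0481 m³/s.
v = Q/A = 0.0481 / 0.00432 = 11.1 m/s.

11.1 m/s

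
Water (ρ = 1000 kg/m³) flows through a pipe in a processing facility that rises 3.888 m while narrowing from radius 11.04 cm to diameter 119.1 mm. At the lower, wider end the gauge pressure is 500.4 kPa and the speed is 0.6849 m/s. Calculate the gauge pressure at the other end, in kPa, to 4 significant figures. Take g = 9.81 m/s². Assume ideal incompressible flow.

P₂ ≈ 459.7 kPa

By continuity, v₂ = v₁·A₁/A₂ = 0.6849·(382.9/111.4) = 2.354 m/s.
Bernoulli: P₁ + ½ρv₁² + ρg h₁ = P₂ + ½ρv₂² + ρg h₂, so P₂ = P₁ + ½ρ(v₁² − v₂²) − ρg(h₂ − h₁).
P₂ = 500400 + ½·1000·(0.6849² − 2.354²) − 1000·9.81·(+3.888) = 500400 + (-2536) − (38140) = 459700 Pa.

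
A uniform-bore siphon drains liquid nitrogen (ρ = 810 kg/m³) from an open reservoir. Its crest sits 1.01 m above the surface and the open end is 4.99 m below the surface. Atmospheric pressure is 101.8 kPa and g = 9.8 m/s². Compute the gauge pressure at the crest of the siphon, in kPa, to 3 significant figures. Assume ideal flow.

P_gauge = -47.6 kPa

The outlet speed comes from Torricelli: v = √(2g·4.99) = 9.89 m/s.
Continuity keeps v the same throughout the tube; from surface to crest, P_atm + 0 = P_top + ½ρv² + ρg·h_top.
P_top = 101800 − ½·810·9.89² − 810·9.8·1.01 = 54200 Pa. So P_gauge = P_top − P_atm = -47600 Pa.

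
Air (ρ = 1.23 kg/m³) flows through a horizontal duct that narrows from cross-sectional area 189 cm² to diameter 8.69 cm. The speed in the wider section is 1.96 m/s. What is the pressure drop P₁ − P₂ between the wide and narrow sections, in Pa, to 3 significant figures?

Mass conservation (A₁v₁ = A₂v₂) gives v₂ = 1.96 × 189/59.3 = 6.25 m/s.
The pipe is horizontal, so Bernoulli reduces to P₁ + ½ρv₁² = P₂ + ½ρv₂².
P₁ − P₂ = ½·1.23·(6.25² − 1.96²) = ½·1.23·35.2 = 21.6 Pa.

ΔP = 21.6 Pa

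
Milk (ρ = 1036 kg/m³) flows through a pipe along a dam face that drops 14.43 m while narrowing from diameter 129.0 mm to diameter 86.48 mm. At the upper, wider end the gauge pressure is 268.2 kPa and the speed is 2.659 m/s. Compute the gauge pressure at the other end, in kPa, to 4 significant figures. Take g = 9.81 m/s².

P₂ ≈ 400.4 kPa

Continuity gives A₁v₁ = A₂v₂, so v₂ = (130.7 cm²)/(58.74 cm²) × 2.659 m/s = 5.917 m/s.
Energy conservation along the streamline gives P₂ = P₁ − ½ρ(v₂² − v₁²) − ρg(h₂ − h₁).
P₂ = 268200 + ½·1036·(2.659² − 5.917²) − 1036·9.81·(−14.43) = 268200 + (-14470) − (-146700) = 400400 Pa.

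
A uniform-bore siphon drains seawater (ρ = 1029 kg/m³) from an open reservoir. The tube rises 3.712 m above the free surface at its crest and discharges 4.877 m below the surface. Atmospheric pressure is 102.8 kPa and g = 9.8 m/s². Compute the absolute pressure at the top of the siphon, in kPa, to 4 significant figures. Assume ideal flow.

The outlet speed comes from Torricelli: v = √(2g·4.877) = 9.777 m/s.
The bore is uniform, so the speed at the crest is the same v. Bernoulli surface→crest: P_atm = P_top + ½ρv² + ρg·h_top.
P_top = 102800 − ½·1029·9.777² − 1029·9.8·3.712 = 16190 Pa.

P_top ≈ 16.19 kPa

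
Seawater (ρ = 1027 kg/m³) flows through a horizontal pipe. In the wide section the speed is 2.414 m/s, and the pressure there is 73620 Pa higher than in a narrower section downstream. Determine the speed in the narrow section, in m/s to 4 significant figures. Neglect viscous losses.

v₂ ≈ 12.21 m/s

With h₁ = h₂, rearranging Bernoulli gives v₂ = √(v₁² + 2ΔP/ρ).
v₂ = √(2.414² + 2·73620/1027) = √(5.827 + 143.4) = 12.21 m/s.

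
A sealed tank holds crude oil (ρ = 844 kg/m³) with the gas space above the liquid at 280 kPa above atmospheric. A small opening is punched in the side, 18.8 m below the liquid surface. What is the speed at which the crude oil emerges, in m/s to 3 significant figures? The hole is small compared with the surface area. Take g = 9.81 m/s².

Take point 1 at the surface (v₁ ≈ 0) and point 2 at the hole (at atmospheric pressure). Bernoulli: P₁ + ρg h = P_atm + ½ρv₂².
With P₁ − P_atm = 280000 Pa, v₂ = √(2gh + 2ΔP/ρ) = √(2·9.81·18.8 + 2·280000/844) = 32.1 m/s.

v = 32.1 m/s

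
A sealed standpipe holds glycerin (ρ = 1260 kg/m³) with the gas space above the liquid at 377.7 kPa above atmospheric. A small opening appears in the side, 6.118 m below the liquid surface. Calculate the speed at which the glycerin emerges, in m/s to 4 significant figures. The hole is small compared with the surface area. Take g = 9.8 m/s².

26.82 m/s

Take point 1 at the surface (v₁ ≈ 0) and point 2 at the hole (at atmospheric pressure). Bernoulli: P₁ + ρg h = P_atm + ½ρv₂².
With P₁ − P_atm = 377700 Pa, v₂ = √(2gh + 2ΔP/ρ) = √(2·9.8·6.118 + 2·377700/1260) = 26.82 m/s.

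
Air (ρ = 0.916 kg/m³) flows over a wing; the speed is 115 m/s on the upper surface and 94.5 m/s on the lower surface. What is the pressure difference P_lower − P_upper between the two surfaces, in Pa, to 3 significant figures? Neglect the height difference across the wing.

The pressure is lower where the speed is higher: ΔP = ½ρ(v_up² − v_low²).
ΔP = ½·0.916·(115² − 94.5²) = 1970 Pa.

1970 Pa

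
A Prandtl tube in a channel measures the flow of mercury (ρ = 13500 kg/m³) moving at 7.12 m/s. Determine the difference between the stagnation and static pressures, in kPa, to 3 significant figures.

At the stagnation point the flow is brought to rest, so Bernoulli gives P_stag − P_static = ½ρv².
ΔP = ½·13500·7.12² = 342000 Pa.

ΔP = 342 kPa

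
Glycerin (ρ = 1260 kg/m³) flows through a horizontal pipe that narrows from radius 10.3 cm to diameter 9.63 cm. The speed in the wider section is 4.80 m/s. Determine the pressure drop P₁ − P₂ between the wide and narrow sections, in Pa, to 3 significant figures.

Mass conservation (A₁v₁ = A₂v₂) gives v₂ = 4.80 × 333/72.8 = 22.0 m/s.
The pipe is horizontal, so Bernoulli reduces to P₁ + ½ρv₁² = P₂ + ½ρv₂².
P₁ − P₂ = ½·1260·(22.0² − 4.80²) = ½·1260·459 = 289000 Pa.

ΔP ≈ 289000 Pa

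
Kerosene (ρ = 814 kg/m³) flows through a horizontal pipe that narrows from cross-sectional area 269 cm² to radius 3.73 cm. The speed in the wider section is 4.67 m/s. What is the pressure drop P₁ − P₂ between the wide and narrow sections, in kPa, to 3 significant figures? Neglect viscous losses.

327 kPa

By continuity, v₂ = v₁·A₁/A₂ = 4.67·(269/43.7) = 28.7 m/s.
Along the horizontal streamline, P + ½ρv² is constant.
P₁ − P₂ = ½·814·(28.7² − 4.67²) = ½·814·804 = 327000 Pa.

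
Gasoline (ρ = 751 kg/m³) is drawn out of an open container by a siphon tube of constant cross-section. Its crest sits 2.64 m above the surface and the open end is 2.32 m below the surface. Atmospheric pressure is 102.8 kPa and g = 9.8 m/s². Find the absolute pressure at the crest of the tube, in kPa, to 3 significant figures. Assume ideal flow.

Bernoulli surface→outlet gives ½v² = g·h_out, so v = √(2·9.8·2.32) = 6.74 m/s.
The bore is uniform, so the speed at the crest is the same v. Bernoulli surface→crest: P_atm = P_top + ½ρv² + ρg·h_top.
P_top = 102800 − ½·751·6.74² − 751·9.8·2.64 = 66300 Pa.

P_top = 66.3 kPa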